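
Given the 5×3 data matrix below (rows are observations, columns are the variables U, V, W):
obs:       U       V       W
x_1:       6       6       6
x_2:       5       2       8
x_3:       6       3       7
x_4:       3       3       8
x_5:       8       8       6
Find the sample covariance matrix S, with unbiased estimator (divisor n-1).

Step 1 — column means:
  mean(U) = (6 + 5 + 6 + 3 + 8) / 5 = 28/5 = 5.6
  mean(V) = (6 + 2 + 3 + 3 + 8) / 5 = 22/5 = 4.4
  mean(W) = (6 + 8 + 7 + 8 + 6) / 5 = 35/5 = 7

Step 2 — sample covariance S[i,j] = (1/(n-1)) · Σ_k (x_{k,i} - mean_i) · (x_{k,j} - mean_j), with n-1 = 4.
  S[U,U] = ((0.4)·(0.4) + (-0.6)·(-0.6) + (0.4)·(0.4) + (-2.6)·(-2.6) + (2.4)·(2.4)) / 4 = 13.2/4 = 3.3
  S[U,V] = ((0.4)·(1.6) + (-0.6)·(-2.4) + (0.4)·(-1.4) + (-2.6)·(-1.4) + (2.4)·(3.6)) / 4 = 13.8/4 = 3.45
  S[U,W] = ((0.4)·(-1) + (-0.6)·(1) + (0.4)·(0) + (-2.6)·(1) + (2.4)·(-1)) / 4 = -6/4 = -1.5
  S[V,V] = ((1.6)·(1.6) + (-2.4)·(-2.4) + (-1.4)·(-1.4) + (-1.4)·(-1.4) + (3.6)·(3.6)) / 4 = 25.2/4 = 6.3
  S[V,W] = ((1.6)·(-1) + (-2.4)·(1) + (-1.4)·(0) + (-1.4)·(1) + (3.6)·(-1)) / 4 = -9/4 = -2.25
  S[W,W] = ((-1)·(-1) + (1)·(1) + (0)·(0) + (1)·(1) + (-1)·(-1)) / 4 = 4/4 = 1

S is symmetric (S[j,i] = S[i,j]). Assembling:

S = [[3.3, 3.45, -1.5],
 [3.45, 6.3, -2.25],
 [-1.5, -2.25, 1]]


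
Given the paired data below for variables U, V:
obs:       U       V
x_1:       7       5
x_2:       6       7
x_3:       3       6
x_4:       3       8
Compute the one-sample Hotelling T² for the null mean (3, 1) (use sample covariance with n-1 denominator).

Step 1 — sample mean vector:
  mean(U) = (7 + 6 + 3 + 3) / 4 = 19/4 = 4.75
  mean(V) = (5 + 7 + 6 + 8) / 4 = 26/4 = 6.5
  x̄ = (4.75, 6.5),  deviation x̄ - mu_0 = (4.75, 6.5) - (3, 1) = (1.75, 5.5).

Step 2 — sample covariance matrix, S[i,j] = (1/(n-1)) · Σ_k (x_{k,i} - mean_i) · (x_{k,j} - mean_j), divisor n-1 = 3:
  S[U,U] = ((2.25)·(2.25) + (1.25)·(1.25) + (-1.75)·(-1.75) + (-1.75)·(-1.75)) / 3 = 12.75/3 = 4.25
  S[U,V] = ((2.25)·(-1.5) + (1.25)·(0.5) + (-1.75)·(-0.5) + (-1.75)·(1.5)) / 3 = -4.5/3 = -1.5
  S[V,V] = ((-1.5)·(-1.5) + (0.5)·(0.5) + (-0.5)·(-0.5) + (1.5)·(1.5)) / 3 = 5/3 = 1.6667
  S = [[4.25, -1.5],
 [-1.5, 1.6667]].

Step 3 — invert S. det(S) = 4.25·1.6667 - (-1.5)² = 4.8333.
  S^{-1} = (1/det) · [[d, -b], [-b, a]] = [[0.3448, 0.3103],
 [0.3103, 0.8793]].

Step 4 — quadratic form (x̄ - mu_0)^T · S^{-1} · (x̄ - mu_0):
  S^{-1} · (x̄ - mu_0) = (2.3103, 5.3793),
  (x̄ - mu_0)^T · [...] = (1.75)·(2.3103) + (5.5)·(5.3793) = 33.6293.

Step 5 — scale by n: T² = 4 · 33.6293 = 134.5172.

T² ≈ 134.5172


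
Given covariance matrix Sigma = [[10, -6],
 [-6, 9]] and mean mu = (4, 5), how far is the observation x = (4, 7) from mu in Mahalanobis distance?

Step 1 — centre the observation: (x - mu) = (0, 2).

Step 2 — invert Sigma. det(Sigma) = 10·9 - (-6)² = 54.
  Sigma^{-1} = (1/det) · [[d, -b], [-b, a]] = [[0.1667, 0.1111],
 [0.1111, 0.1852]].

Step 3 — form the quadratic (x - mu)^T · Sigma^{-1} · (x - mu):
  Sigma^{-1} · (x - mu) = (0.2222, 0.3704).
  (x - mu)^T · [Sigma^{-1} · (x - mu)] = (0)·(0.2222) + (2)·(0.3704) = 0.7407.

Step 4 — take square root: d = √(0.7407) ≈ 0.8607.

d(x, mu) = √(0.7407) ≈ 0.8607


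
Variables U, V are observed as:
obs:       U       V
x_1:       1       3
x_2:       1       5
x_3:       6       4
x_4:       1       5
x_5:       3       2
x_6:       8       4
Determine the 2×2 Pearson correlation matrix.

Step 1 — column means:
  mean(U) = (1 + 1 + 6 + 1 + 3 + 8) / 6 = 20/6 = 3.3333
  mean(V) = (3 + 5 + 4 + 5 + 2 + 4) / 6 = 23/6 = 3.8333

Step 2 — sample variances and covariances s[i,j] = (1/(n-1)) · Σ_k (x_{k,i} - mean_i) · (x_{k,j} - mean_j), with n-1 = 5:
  s[U,U] = ((-2.3333)·(-2.3333) + (-2.3333)·(-2.3333) + (2.6667)·(2.6667) + (-2.3333)·(-2.3333) + (-0.3333)·(-0.3333) + (4.6667)·(4.6667)) / 5 = 45.3333/5 = 9.0667
  s[U,V] = ((-2.3333)·(-0.8333) + (-2.3333)·(1.1667) + (2.6667)·(0.1667) + (-2.3333)·(1.1667) + (-0.3333)·(-1.8333) + (4.6667)·(0.1667)) / 5 = -1.6667/5 = -0.3333
  s[V,V] = ((-0.8333)·(-0.8333) + (1.1667)·(1.1667) + (0.1667)·(0.1667) + (1.1667)·(1.1667) + (-1.8333)·(-1.8333) + (0.1667)·(0.1667)) / 5 = 6.8333/5 = 1.3667
  Sample standard deviations s_i = √(s[i,i]):
  s(U) = √(9.0667) = 3.0111
  s(V) = √(1.3667) = 1.169

Step 3 — r_{ij} = s_{ij} / (s_i · s_j):
  r[U,U] = 1 (diagonal).
  r[U,V] = -0.3333 / (3.0111 · 1.169) = -0.3333 / 3.5201 = -0.0947
  r[V,V] = 1 (diagonal).

R is symmetric with unit diagonal. Assembling:

R = [[1, -0.0947],
 [-0.0947, 1]]


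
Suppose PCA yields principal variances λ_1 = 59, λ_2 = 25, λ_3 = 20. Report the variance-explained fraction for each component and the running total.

Step 1 — total variance = trace(Sigma) = Σ λ_i = 59 + 25 + 20 = 104.

Step 2 — fraction explained by component i = λ_i / Σ λ:
  PC1: 59/104 = 0.5673
  PC2: 25/104 = 0.2404
  PC3: 20/104 = 0.1923

Step 3 — cumulative fraction after k components = (λ_1 + ... + λ_k) / Σ λ:
  k = 1: 59/104 = 0.5673
  k = 2: (59 + 25)/104 = 84/104 = 0.8077
  k = 3: (59 + 25 + 20)/104 = 104/104 = 1

Summary (fraction, with percent):

explained: PC1 0.5673 (56.73%), PC2 0.2404 (24.04%), PC3 0.1923 (19.23%);  cumulative: 0.5673, 0.8077, 1


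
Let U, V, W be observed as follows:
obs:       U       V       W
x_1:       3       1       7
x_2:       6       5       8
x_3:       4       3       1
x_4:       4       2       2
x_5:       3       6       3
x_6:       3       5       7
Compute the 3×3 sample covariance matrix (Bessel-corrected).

Step 1 — column means:
  mean(U) = (3 + 6 + 4 + 4 + 3 + 3) / 6 = 23/6 = 3.8333
  mean(V) = (1 + 5 + 3 + 2 + 6 + 5) / 6 = 22/6 = 3.6667
  mean(W) = (7 + 8 + 1 + 2 + 3 + 7) / 6 = 28/6 = 4.6667

Step 2 — sample covariance S[i,j] = (1/(n-1)) · Σ_k (x_{k,i} - mean_i) · (x_{k,j} - mean_j), with n-1 = 5.
  S[U,U] = ((-0.8333)·(-0.8333) + (2.1667)·(2.1667) + (0.1667)·(0.1667) + (0.1667)·(0.1667) + (-0.8333)·(-0.8333) + (-0.8333)·(-0.8333)) / 5 = 6.8333/5 = 1.3667
  S[U,V] = ((-0.8333)·(-2.6667) + (2.1667)·(1.3333) + (0.1667)·(-0.6667) + (0.1667)·(-1.6667) + (-0.8333)·(2.3333) + (-0.8333)·(1.3333)) / 5 = 1.6667/5 = 0.3333
  S[U,W] = ((-0.8333)·(2.3333) + (2.1667)·(3.3333) + (0.1667)·(-3.6667) + (0.1667)·(-2.6667) + (-0.8333)·(-1.6667) + (-0.8333)·(2.3333)) / 5 = 3.6667/5 = 0.7333
  S[V,V] = ((-2.6667)·(-2.6667) + (1.3333)·(1.3333) + (-0.6667)·(-0.6667) + (-1.6667)·(-1.6667) + (2.3333)·(2.3333) + (1.3333)·(1.3333)) / 5 = 19.3333/5 = 3.8667
  S[V,W] = ((-2.6667)·(2.3333) + (1.3333)·(3.3333) + (-0.6667)·(-3.6667) + (-1.6667)·(-2.6667) + (2.3333)·(-1.6667) + (1.3333)·(2.3333)) / 5 = 4.3333/5 = 0.8667
  S[W,W] = ((2.3333)·(2.3333) + (3.3333)·(3.3333) + (-3.6667)·(-3.6667) + (-2.6667)·(-2.6667) + (-1.6667)·(-1.6667) + (2.3333)·(2.3333)) / 5 = 45.3333/5 = 9.0667

S is symmetric (S[j,i] = S[i,j]). Assembling:

S = [[1.3667, 0.3333, 0.7333],
 [0.3333, 3.8667, 0.8667],
 [0.7333, 0.8667, 9.0667]]


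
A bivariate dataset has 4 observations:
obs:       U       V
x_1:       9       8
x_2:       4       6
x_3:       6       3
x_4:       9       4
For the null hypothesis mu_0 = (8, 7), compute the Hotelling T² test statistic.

Step 1 — sample mean vector:
  mean(U) = (9 + 4 + 6 + 9) / 4 = 28/4 = 7
  mean(V) = (8 + 6 + 3 + 4) / 4 = 21/4 = 5.25
  x̄ = (7, 5.25),  deviation x̄ - mu_0 = (7, 5.25) - (8, 7) = (-1, -1.75).

Step 2 — sample covariance matrix, S[i,j] = (1/(n-1)) · Σ_k (x_{k,i} - mean_i) · (x_{k,j} - mean_j), divisor n-1 = 3:
  S[U,U] = ((2)·(2) + (-3)·(-3) + (-1)·(-1) + (2)·(2)) / 3 = 18/3 = 6
  S[U,V] = ((2)·(2.75) + (-3)·(0.75) + (-1)·(-2.25) + (2)·(-1.25)) / 3 = 3/3 = 1
  S[V,V] = ((2.75)·(2.75) + (0.75)·(0.75) + (-2.25)·(-2.25) + (-1.25)·(-1.25)) / 3 = 14.75/3 = 4.9167
  S = [[6, 1],
 [1, 4.9167]].

Step 3 — invert S. det(S) = 6·4.9167 - (1)² = 28.5.
  S^{-1} = (1/det) · [[d, -b], [-b, a]] = [[0.1725, -0.0351],
 [-0.0351, 0.2105]].

Step 4 — quadratic form (x̄ - mu_0)^T · S^{-1} · (x̄ - mu_0):
  S^{-1} · (x̄ - mu_0) = (-0.1111, -0.3333),
  (x̄ - mu_0)^T · [...] = (-1)·(-0.1111) + (-1.75)·(-0.3333) = 0.6944.

Step 5 — scale by n: T² = 4 · 0.6944 = 2.7778.

T² ≈ 2.7778


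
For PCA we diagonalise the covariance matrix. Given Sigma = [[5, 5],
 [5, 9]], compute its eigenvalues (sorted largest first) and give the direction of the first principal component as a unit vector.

Step 1 — characteristic polynomial of 2×2 Sigma:
  det(Sigma - λI) = λ² - trace · λ + det = 0.
  trace = 5 + 9 = 14, det = 5·9 - (5)² = 20.
Step 2 — discriminant:
  Δ = trace² - 4·det = 196 - 80 = 116.
Step 3 — eigenvalues:
  λ = (trace ± √Δ)/2 = (14 ± 10.7703)/2,
  λ_1 = 12.3852,  λ_2 = 1.6148.

Step 4 — unit eigenvector for λ_1: solve (Sigma - λ_1 I)v = 0. First row:
  (5 - 12.3852)·v_x + (5)·v_y = 0, i.e. (-7.3852)·v_x + (5)·v_y = 0,
  so v ∝ (b, λ_1 - a) = (5, 7.3852) = u.
  ||u|| = √((5)² + (7.3852)²) = √(79.5407) ≈ 8.9186,
  v_1 = u/||u|| ≈ (0.5606, 0.8281) (||v_1|| = 1).

λ_1 = 12.3852,  λ_2 = 1.6148;  v_1 ≈ (0.5606, 0.8281)


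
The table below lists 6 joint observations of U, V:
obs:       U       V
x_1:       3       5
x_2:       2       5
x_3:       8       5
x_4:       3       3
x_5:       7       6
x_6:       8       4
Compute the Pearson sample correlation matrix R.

Step 1 — column means:
  mean(U) = (3 + 2 + 8 + 3 + 7 + 8) / 6 = 31/6 = 5.1667
  mean(V) = (5 + 5 + 5 + 3 + 6 + 4) / 6 = 28/6 = 4.6667

Step 2 — sample variances and covariances s[i,j] = (1/(n-1)) · Σ_k (x_{k,i} - mean_i) · (x_{k,j} - mean_j), with n-1 = 5:
  s[U,U] = ((-2.1667)·(-2.1667) + (-3.1667)·(-3.1667) + (2.8333)·(2.8333) + (-2.1667)·(-2.1667) + (1.8333)·(1.8333) + (2.8333)·(2.8333)) / 5 = 38.8333/5 = 7.7667
  s[U,V] = ((-2.1667)·(0.3333) + (-3.1667)·(0.3333) + (2.8333)·(0.3333) + (-2.1667)·(-1.6667) + (1.8333)·(1.3333) + (2.8333)·(-0.6667)) / 5 = 3.3333/5 = 0.6667
  s[V,V] = ((0.3333)·(0.3333) + (0.3333)·(0.3333) + (0.3333)·(0.3333) + (-1.6667)·(-1.6667) + (1.3333)·(1.3333) + (-0.6667)·(-0.6667)) / 5 = 5.3333/5 = 1.0667
  Sample standard deviations s_i = √(s[i,i]):
  s(U) = √(7.7667) = 2.7869
  s(V) = √(1.0667) = 1.0328

Step 3 — r_{ij} = s_{ij} / (s_i · s_j):
  r[U,U] = 1 (diagonal).
  r[U,V] = 0.6667 / (2.7869 · 1.0328) = 0.6667 / 2.8783 = 0.2316
  r[V,V] = 1 (diagonal).

R is symmetric with unit diagonal. Assembling:

R = [[1, 0.2316],
 [0.2316, 1]]


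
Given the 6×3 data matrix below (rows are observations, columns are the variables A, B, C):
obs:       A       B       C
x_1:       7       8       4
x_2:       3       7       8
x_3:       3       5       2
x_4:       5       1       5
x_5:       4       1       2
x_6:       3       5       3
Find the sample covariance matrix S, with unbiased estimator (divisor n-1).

Step 1 — column means:
  mean(A) = (7 + 3 + 3 + 5 + 4 + 3) / 6 = 25/6 = 4.1667
  mean(B) = (8 + 7 + 5 + 1 + 1 + 5) / 6 = 27/6 = 4.5
  mean(C) = (4 + 8 + 2 + 5 + 2 + 3) / 6 = 24/6 = 4

Step 2 — sample covariance S[i,j] = (1/(n-1)) · Σ_k (x_{k,i} - mean_i) · (x_{k,j} - mean_j), with n-1 = 5.
  S[A,A] = ((2.8333)·(2.8333) + (-1.1667)·(-1.1667) + (-1.1667)·(-1.1667) + (0.8333)·(0.8333) + (-0.1667)·(-0.1667) + (-1.1667)·(-1.1667)) / 5 = 12.8333/5 = 2.5667
  S[A,B] = ((2.8333)·(3.5) + (-1.1667)·(2.5) + (-1.1667)·(0.5) + (0.8333)·(-3.5) + (-0.1667)·(-3.5) + (-1.1667)·(0.5)) / 5 = 3.5/5 = 0.7
  S[A,C] = ((2.8333)·(0) + (-1.1667)·(4) + (-1.1667)·(-2) + (0.8333)·(1) + (-0.1667)·(-2) + (-1.1667)·(-1)) / 5 = 0/5 = 0
  S[B,B] = ((3.5)·(3.5) + (2.5)·(2.5) + (0.5)·(0.5) + (-3.5)·(-3.5) + (-3.5)·(-3.5) + (0.5)·(0.5)) / 5 = 43.5/5 = 8.7
  S[B,C] = ((3.5)·(0) + (2.5)·(4) + (0.5)·(-2) + (-3.5)·(1) + (-3.5)·(-2) + (0.5)·(-1)) / 5 = 12/5 = 2.4
  S[C,C] = ((0)·(0) + (4)·(4) + (-2)·(-2) + (1)·(1) + (-2)·(-2) + (-1)·(-1)) / 5 = 26/5 = 5.2

S is symmetric (S[j,i] = S[i,j]). Assembling:

S = [[2.5667, 0.7, 0],
 [0.7, 8.7, 2.4],
 [0, 2.4, 5.2]]


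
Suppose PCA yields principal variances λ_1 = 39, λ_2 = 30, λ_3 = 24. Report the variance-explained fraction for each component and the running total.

Step 1 — total variance = trace(Sigma) = Σ λ_i = 39 + 30 + 24 = 93.

Step 2 — fraction explained by component i = λ_i / Σ λ:
  PC1: 39/93 = 0.4194
  PC2: 30/93 = 0.3226
  PC3: 24/93 = 0.2581

Step 3 — cumulative fraction after k components = (λ_1 + ... + λ_k) / Σ λ:
  k = 1: 39/93 = 0.4194
  k = 2: (39 + 30)/93 = 69/93 = 0.7419
  k = 3: (39 + 30 + 24)/93 = 93/93 = 1

Summary (fraction, with percent):

explained: PC1 0.4194 (41.94%), PC2 0.3226 (32.26%), PC3 0.2581 (25.81%);  cumulative: 0.4194, 0.7419, 1


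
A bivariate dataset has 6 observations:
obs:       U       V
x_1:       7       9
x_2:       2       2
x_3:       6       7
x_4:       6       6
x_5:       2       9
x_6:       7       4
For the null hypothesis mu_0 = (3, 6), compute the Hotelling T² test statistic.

Step 1 — sample mean vector:
  mean(U) = (7 + 2 + 6 + 6 + 2 + 7) / 6 = 30/6 = 5
  mean(V) = (9 + 2 + 7 + 6 + 9 + 4) / 6 = 37/6 = 6.1667
  x̄ = (5, 6.1667),  deviation x̄ - mu_0 = (5, 6.1667) - (3, 6) = (2, 0.1667).

Step 2 — sample covariance matrix, S[i,j] = (1/(n-1)) · Σ_k (x_{k,i} - mean_i) · (x_{k,j} - mean_j), divisor n-1 = 5:
  S[U,U] = ((2)·(2) + (-3)·(-3) + (1)·(1) + (1)·(1) + (-3)·(-3) + (2)·(2)) / 5 = 28/5 = 5.6
  S[U,V] = ((2)·(2.8333) + (-3)·(-4.1667) + (1)·(0.8333) + (1)·(-0.1667) + (-3)·(2.8333) + (2)·(-2.1667)) / 5 = 6/5 = 1.2
  S[V,V] = ((2.8333)·(2.8333) + (-4.1667)·(-4.1667) + (0.8333)·(0.8333) + (-0.1667)·(-0.1667) + (2.8333)·(2.8333) + (-2.1667)·(-2.1667)) / 5 = 38.8333/5 = 7.7667
  S = [[5.6, 1.2],
 [1.2, 7.7667]].

Step 3 — invert S. det(S) = 5.6·7.7667 - (1.2)² = 42.0533.
  S^{-1} = (1/det) · [[d, -b], [-b, a]] = [[0.1847, -0.0285],
 [-0.0285, 0.1332]].

Step 4 — quadratic form (x̄ - mu_0)^T · S^{-1} · (x̄ - mu_0):
  S^{-1} · (x̄ - mu_0) = (0.3646, -0.0349),
  (x̄ - mu_0)^T · [...] = (2)·(0.3646) + (0.1667)·(-0.0349) = 0.7234.

Step 5 — scale by n: T² = 6 · 0.7234 = 4.3405.

T² ≈ 4.3405


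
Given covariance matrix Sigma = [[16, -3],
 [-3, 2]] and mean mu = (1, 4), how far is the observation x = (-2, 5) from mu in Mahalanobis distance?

Step 1 — centre the observation: (x - mu) = (-3, 1).

Step 2 — invert Sigma. det(Sigma) = 16·2 - (-3)² = 23.
  Sigma^{-1} = (1/det) · [[d, -b], [-b, a]] = [[0.087, 0.1304],
 [0.1304, 0.6957]].

Step 3 — form the quadratic (x - mu)^T · Sigma^{-1} · (x - mu):
  Sigma^{-1} · (x - mu) = (-0.1304, 0.3043).
  (x - mu)^T · [Sigma^{-1} · (x - mu)] = (-3)·(-0.1304) + (1)·(0.3043) = 0.6957.

Step 4 — take square root: d = √(0.6957) ≈ 0.8341.

d(x, mu) = √(0.6957) ≈ 0.8341


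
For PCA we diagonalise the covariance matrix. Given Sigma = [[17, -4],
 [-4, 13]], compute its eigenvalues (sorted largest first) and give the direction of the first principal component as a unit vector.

Step 1 — characteristic polynomial of 2×2 Sigma:
  det(Sigma - λI) = λ² - trace · λ + det = 0.
  trace = 17 + 13 = 30, det = 17·13 - (-4)² = 205.
Step 2 — discriminant:
  Δ = trace² - 4·det = 900 - 820 = 80.
Step 3 — eigenvalues:
  λ = (trace ± √Δ)/2 = (30 ± 8.9443)/2,
  λ_1 = 19.4721,  λ_2 = 10.5279.

Step 4 — unit eigenvector for λ_1: solve (Sigma - λ_1 I)v = 0. First row:
  (17 - 19.4721)·v_x + (-4)·v_y = 0, i.e. (-2.4721)·v_x + (-4)·v_y = 0,
  so v ∝ (b, λ_1 - a) = (-4, 2.4721); multiply by -1 so the first entry is positive: u = (4, -2.4721).
  ||u|| = √((4)² + (-2.4721)²) = √(22.1115) ≈ 4.7023,
  v_1 = u/||u|| ≈ (0.8507, -0.5257) (||v_1|| = 1).

λ_1 = 19.4721,  λ_2 = 10.5279;  v_1 ≈ (0.8507, -0.5257)


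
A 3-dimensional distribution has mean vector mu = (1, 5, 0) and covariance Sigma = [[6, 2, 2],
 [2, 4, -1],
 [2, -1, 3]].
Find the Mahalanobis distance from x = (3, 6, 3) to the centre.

Step 1 — centre the observation: (x - mu) = (2, 1, 3).

Step 2 — invert Sigma (cofactor / det for 3×3, or solve directly):
  Sigma^{-1} = [[0.3667, -0.2667, -0.3333],
 [-0.2667, 0.4667, 0.3333],
 [-0.3333, 0.3333, 0.6667]].

Step 3 — form the quadratic (x - mu)^T · Sigma^{-1} · (x - mu):
  Sigma^{-1} · (x - mu) = (-0.5333, 0.9333, 1.6667).
  (x - mu)^T · [Sigma^{-1} · (x - mu)] = (2)·(-0.5333) + (1)·(0.9333) + (3)·(1.6667) = 4.8667.

Step 4 — take square root: d = √(4.8667) ≈ 2.2061.

d(x, mu) = √(4.8667) ≈ 2.2061


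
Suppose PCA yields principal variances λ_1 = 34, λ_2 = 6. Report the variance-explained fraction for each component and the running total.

Step 1 — total variance = trace(Sigma) = Σ λ_i = 34 + 6 = 40.

Step 2 — fraction explained by component i = λ_i / Σ λ:
  PC1: 34/40 = 0.85
  PC2: 6/40 = 0.15

Step 3 — cumulative fraction after k components = (λ_1 + ... + λ_k) / Σ λ:
  k = 1: 34/40 = 0.85
  k = 2: (34 + 6)/40 = 40/40 = 1

Summary (fraction, with percent):

explained: PC1 0.85 (85%), PC2 0.15 (15%);  cumulative: 0.85, 1


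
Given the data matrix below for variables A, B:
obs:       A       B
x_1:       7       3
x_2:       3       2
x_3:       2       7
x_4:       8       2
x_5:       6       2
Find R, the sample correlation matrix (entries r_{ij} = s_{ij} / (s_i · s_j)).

Step 1 — column means:
  mean(A) = (7 + 3 + 2 + 8 + 6) / 5 = 26/5 = 5.2
  mean(B) = (3 + 2 + 7 + 2 + 2) / 5 = 16/5 = 3.2

Step 2 — sample variances and covariances s[i,j] = (1/(n-1)) · Σ_k (x_{k,i} - mean_i) · (x_{k,j} - mean_j), with n-1 = 4:
  s[A,A] = ((1.8)·(1.8) + (-2.2)·(-2.2) + (-3.2)·(-3.2) + (2.8)·(2.8) + (0.8)·(0.8)) / 4 = 26.8/4 = 6.7
  s[A,B] = ((1.8)·(-0.2) + (-2.2)·(-1.2) + (-3.2)·(3.8) + (2.8)·(-1.2) + (0.8)·(-1.2)) / 4 = -14.2/4 = -3.55
  s[B,B] = ((-0.2)·(-0.2) + (-1.2)·(-1.2) + (3.8)·(3.8) + (-1.2)·(-1.2) + (-1.2)·(-1.2)) / 4 = 18.8/4 = 4.7
  Sample standard deviations s_i = √(s[i,i]):
  s(A) = √(6.7) = 2.5884
  s(B) = √(4.7) = 2.1679

Step 3 — r_{ij} = s_{ij} / (s_i · s_j):
  r[A,A] = 1 (diagonal).
  r[A,B] = -3.55 / (2.5884 · 2.1679) = -3.55 / 5.6116 = -0.6326
  r[B,B] = 1 (diagonal).

R is symmetric with unit diagonal. Assembling:

R = [[1, -0.6326],
 [-0.6326, 1]]


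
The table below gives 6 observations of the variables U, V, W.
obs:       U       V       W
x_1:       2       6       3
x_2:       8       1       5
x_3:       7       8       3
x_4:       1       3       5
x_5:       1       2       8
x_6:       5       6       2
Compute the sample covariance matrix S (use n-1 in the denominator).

Step 1 — column means:
  mean(U) = (2 + 8 + 7 + 1 + 1 + 5) / 6 = 24/6 = 4
  mean(V) = (6 + 1 + 8 + 3 + 2 + 6) / 6 = 26/6 = 4.3333
  mean(W) = (3 + 5 + 3 + 5 + 8 + 2) / 6 = 26/6 = 4.3333

Step 2 — sample covariance S[i,j] = (1/(n-1)) · Σ_k (x_{k,i} - mean_i) · (x_{k,j} - mean_j), with n-1 = 5.
  S[U,U] = ((-2)·(-2) + (4)·(4) + (3)·(3) + (-3)·(-3) + (-3)·(-3) + (1)·(1)) / 5 = 48/5 = 9.6
  S[U,V] = ((-2)·(1.6667) + (4)·(-3.3333) + (3)·(3.6667) + (-3)·(-1.3333) + (-3)·(-2.3333) + (1)·(1.6667)) / 5 = 7/5 = 1.4
  S[U,W] = ((-2)·(-1.3333) + (4)·(0.6667) + (3)·(-1.3333) + (-3)·(0.6667) + (-3)·(3.6667) + (1)·(-2.3333)) / 5 = -14/5 = -2.8
  S[V,V] = ((1.6667)·(1.6667) + (-3.3333)·(-3.3333) + (3.6667)·(3.6667) + (-1.3333)·(-1.3333) + (-2.3333)·(-2.3333) + (1.6667)·(1.6667)) / 5 = 37.3333/5 = 7.4667
  S[V,W] = ((1.6667)·(-1.3333) + (-3.3333)·(0.6667) + (3.6667)·(-1.3333) + (-1.3333)·(0.6667) + (-2.3333)·(3.6667) + (1.6667)·(-2.3333)) / 5 = -22.6667/5 = -4.5333
  S[W,W] = ((-1.3333)·(-1.3333) + (0.6667)·(0.6667) + (-1.3333)·(-1.3333) + (0.6667)·(0.6667) + (3.6667)·(3.6667) + (-2.3333)·(-2.3333)) / 5 = 23.3333/5 = 4.6667

S is symmetric (S[j,i] = S[i,j]). Assembling:

S = [[9.6, 1.4, -2.8],
 [1.4, 7.4667, -4.5333],
 [-2.8, -4.5333, 4.6667]]


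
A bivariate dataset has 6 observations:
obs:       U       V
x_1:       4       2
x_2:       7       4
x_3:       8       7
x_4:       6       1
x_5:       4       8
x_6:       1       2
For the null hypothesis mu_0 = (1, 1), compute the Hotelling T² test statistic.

Step 1 — sample mean vector:
  mean(U) = (4 + 7 + 8 + 6 + 4 + 1) / 6 = 30/6 = 5
  mean(V) = (2 + 4 + 7 + 1 + 8 + 2) / 6 = 24/6 = 4
  x̄ = (5, 4),  deviation x̄ - mu_0 = (5, 4) - (1, 1) = (4, 3).

Step 2 — sample covariance matrix, S[i,j] = (1/(n-1)) · Σ_k (x_{k,i} - mean_i) · (x_{k,j} - mean_j), divisor n-1 = 5:
  S[U,U] = ((-1)·(-1) + (2)·(2) + (3)·(3) + (1)·(1) + (-1)·(-1) + (-4)·(-4)) / 5 = 32/5 = 6.4
  S[U,V] = ((-1)·(-2) + (2)·(0) + (3)·(3) + (1)·(-3) + (-1)·(4) + (-4)·(-2)) / 5 = 12/5 = 2.4
  S[V,V] = ((-2)·(-2) + (0)·(0) + (3)·(3) + (-3)·(-3) + (4)·(4) + (-2)·(-2)) / 5 = 42/5 = 8.4
  S = [[6.4, 2.4],
 [2.4, 8.4]].

Step 3 — invert S. det(S) = 6.4·8.4 - (2.4)² = 48.
  S^{-1} = (1/det) · [[d, -b], [-b, a]] = [[0.175, -0.05],
 [-0.05, 0.1333]].

Step 4 — quadratic form (x̄ - mu_0)^T · S^{-1} · (x̄ - mu_0):
  S^{-1} · (x̄ - mu_0) = (0.55, 0.2),
  (x̄ - mu_0)^T · [...] = (4)·(0.55) + (3)·(0.2) = 2.8.

Step 5 — scale by n: T² = 6 · 2.8 = 16.8.

T² ≈ 16.8


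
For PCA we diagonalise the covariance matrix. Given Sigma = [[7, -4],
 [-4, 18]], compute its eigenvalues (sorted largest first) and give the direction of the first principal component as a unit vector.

Step 1 — characteristic polynomial of 2×2 Sigma:
  det(Sigma - λI) = λ² - trace · λ + det = 0.
  trace = 7 + 18 = 25, det = 7·18 - (-4)² = 110.
Step 2 — discriminant:
  Δ = trace² - 4·det = 625 - 440 = 185.
Step 3 — eigenvalues:
  λ = (trace ± √Δ)/2 = (25 ± 13.6015)/2,
  λ_1 = 19.3007,  λ_2 = 5.6993.

Step 4 — unit eigenvector for λ_1: solve (Sigma - λ_1 I)v = 0. First row:
  (7 - 19.3007)·v_x + (-4)·v_y = 0, i.e. (-12.3007)·v_x + (-4)·v_y = 0,
  so v ∝ (b, λ_1 - a) = (-4, 12.3007); multiply by -1 so the first entry is positive: u = (4, -12.3007).
  ||u|| = √((4)² + (-12.3007)²) = √(167.3081) ≈ 12.9348,
  v_1 = u/||u|| ≈ (0.3092, -0.951) (||v_1|| = 1).

λ_1 = 19.3007,  λ_2 = 5.6993;  v_1 ≈ (0.3092, -0.951)


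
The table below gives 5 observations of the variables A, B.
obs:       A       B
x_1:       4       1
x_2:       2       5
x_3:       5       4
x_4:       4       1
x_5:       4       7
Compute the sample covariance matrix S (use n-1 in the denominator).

Step 1 — column means:
  mean(A) = (4 + 2 + 5 + 4 + 4) / 5 = 19/5 = 3.8
  mean(B) = (1 + 5 + 4 + 1 + 7) / 5 = 18/5 = 3.6

Step 2 — sample covariance S[i,j] = (1/(n-1)) · Σ_k (x_{k,i} - mean_i) · (x_{k,j} - mean_j), with n-1 = 4.
  S[A,A] = ((0.2)·(0.2) + (-1.8)·(-1.8) + (1.2)·(1.2) + (0.2)·(0.2) + (0.2)·(0.2)) / 4 = 4.8/4 = 1.2
  S[A,B] = ((0.2)·(-2.6) + (-1.8)·(1.4) + (1.2)·(0.4) + (0.2)·(-2.6) + (0.2)·(3.4)) / 4 = -2.4/4 = -0.6
  S[B,B] = ((-2.6)·(-2.6) + (1.4)·(1.4) + (0.4)·(0.4) + (-2.6)·(-2.6) + (3.4)·(3.4)) / 4 = 27.2/4 = 6.8

S is symmetric (S[j,i] = S[i,j]). Assembling:

S = [[1.2, -0.6],
 [-0.6, 6.8]]


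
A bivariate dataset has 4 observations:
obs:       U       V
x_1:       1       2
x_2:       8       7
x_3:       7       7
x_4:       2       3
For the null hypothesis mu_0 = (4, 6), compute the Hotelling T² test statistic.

Step 1 — sample mean vector:
  mean(U) = (1 + 8 + 7 + 2) / 4 = 18/4 = 4.5
  mean(V) = (2 + 7 + 7 + 3) / 4 = 19/4 = 4.75
  x̄ = (4.5, 4.75),  deviation x̄ - mu_0 = (4.5, 4.75) - (4, 6) = (0.5, -1.25).

Step 2 — sample covariance matrix, S[i,j] = (1/(n-1)) · Σ_k (x_{k,i} - mean_i) · (x_{k,j} - mean_j), divisor n-1 = 3:
  S[U,U] = ((-3.5)·(-3.5) + (3.5)·(3.5) + (2.5)·(2.5) + (-2.5)·(-2.5)) / 3 = 37/3 = 12.3333
  S[U,V] = ((-3.5)·(-2.75) + (3.5)·(2.25) + (2.5)·(2.25) + (-2.5)·(-1.75)) / 3 = 27.5/3 = 9.1667
  S[V,V] = ((-2.75)·(-2.75) + (2.25)·(2.25) + (2.25)·(2.25) + (-1.75)·(-1.75)) / 3 = 20.75/3 = 6.9167
  S = [[12.3333, 9.1667],
 [9.1667, 6.9167]].

Step 3 — invert S. det(S) = 12.3333·6.9167 - (9.1667)² = 1.2778.
  S^{-1} = (1/det) · [[d, -b], [-b, a]] = [[5.413, -7.1739],
 [-7.1739, 9.6522]].

Step 4 — quadratic form (x̄ - mu_0)^T · S^{-1} · (x̄ - mu_0):
  S^{-1} · (x̄ - mu_0) = (11.6739, -15.6522),
  (x̄ - mu_0)^T · [...] = (0.5)·(11.6739) + (-1.25)·(-15.6522) = 25.4022.

Step 5 — scale by n: T² = 4 · 25.4022 = 101.6087.

T² ≈ 101.6087


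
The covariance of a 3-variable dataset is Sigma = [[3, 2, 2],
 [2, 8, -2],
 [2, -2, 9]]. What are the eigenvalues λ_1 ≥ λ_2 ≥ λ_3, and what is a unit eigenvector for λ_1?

Step 1 — characteristic polynomial p(λ) = det(λI - Sigma) = λ³ - tr·λ² + c_1·λ - det, where tr = trace, c_1 = sum of the principal 2×2 minors, det = det(Sigma):
  tr = 3 + 8 + 9 = 20,
  c_1 = (3·8 - (2)²) + (3·9 - (2)²) + (8·9 - (-2)²) = 20 + 23 + 68 = 111,
  det = 3·(8·9 - (-2)²) - (2)·((2)·9 - (-2)·(2)) + (2)·((2)·(-2) - 8·(2)) = 3·(68) - (2)·(22) + (2)·(-20) = 120.
  So p(λ) = λ³ - 20λ² + 111λ - 120.
Step 2 — look for an integer root (rational root theorem: any rational root is an integer divisor of 120). Testing λ = 8:
  p(8) = 512 - 1280 + 888 - 120 = 0  ✓
  Dividing out (λ - 8): p(λ) = (λ - 8)(λ² - 12λ + 15).
Step 3 — remaining eigenvalues from the quadratic λ² - 12λ + 15 = 0:
  Δ = 12² - 4·15 = 144 - 60 = 84,  λ = (12 ± √84)/2 = (12 ± 9.1652)/2 ≈ 10.5826 or 1.4174.
  Sorted: λ_1 = 10.5826,  λ_2 = 8,  λ_3 = 1.4174  (check: sum = 20 = tr ✓).

Step 4 — unit eigenvector for λ_1 ≈ 10.5826: v spans the null space of (Sigma - λ_1 I), whose rows are
  r_1 = (-7.5826, 2, 2),  r_2 = (2, -2.5826, -2),  r_3 = (2, -2, -1.5826).
  v is orthogonal to every row, so take v ∝ r_1 × r_2 = ((2)·(-2) - (2)·(-2.5826), (2)·(2) - (-7.5826)·(-2), (-7.5826)·(-2.5826) - (2)·(2)) ≈ (1.1652, -11.1652, 15.5826).
  Let u = (1.1652, -11.1652, 15.5826).
  ||u|| = √((1.1652)² + (-11.1652)² + (15.5826)²) = √(368.8348) ≈ 19.2051,  v_1 = u/||u|| ≈ (0.0607, -0.5814, 0.8114) (||v_1|| = 1).

λ_1 = 10.5826,  λ_2 = 8,  λ_3 = 1.4174;  v_1 ≈ (0.0607, -0.5814, 0.8114)


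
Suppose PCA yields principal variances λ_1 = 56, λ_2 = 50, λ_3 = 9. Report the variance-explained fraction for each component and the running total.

Step 1 — total variance = trace(Sigma) = Σ λ_i = 56 + 50 + 9 = 115.

Step 2 — fraction explained by component i = λ_i / Σ λ:
  PC1: 56/115 = 0.487
  PC2: 50/115 = 0.4348
  PC3: 9/115 = 0.0783

Step 3 — cumulative fraction after k components = (λ_1 + ... + λ_k) / Σ λ:
  k = 1: 56/115 = 0.487
  k = 2: (56 + 50)/115 = 106/115 = 0.9217
  k = 3: (56 + 50 + 9)/115 = 115/115 = 1

Summary (fraction, with percent):

explained: PC1 0.487 (48.7%), PC2 0.4348 (43.48%), PC3 0.0783 (7.83%);  cumulative: 0.487, 0.9217, 1


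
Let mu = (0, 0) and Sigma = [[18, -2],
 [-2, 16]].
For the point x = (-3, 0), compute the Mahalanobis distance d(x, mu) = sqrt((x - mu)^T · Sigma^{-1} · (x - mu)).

Step 1 — centre the observation: (x - mu) = (-3, 0).

Step 2 — invert Sigma. det(Sigma) = 18·16 - (-2)² = 284.
  Sigma^{-1} = (1/det) · [[d, -b], [-b, a]] = [[0.0563, 0.007],
 [0.007, 0.0634]].

Step 3 — form the quadratic (x - mu)^T · Sigma^{-1} · (x - mu):
  Sigma^{-1} · (x - mu) = (-0.169, -0.0211).
  (x - mu)^T · [Sigma^{-1} · (x - mu)] = (-3)·(-0.169) + (0)·(-0.0211) = 0.507.

Step 4 — take square root: d = √(0.507) ≈ 0.7121.

d(x, mu) = √(0.507) ≈ 0.7121


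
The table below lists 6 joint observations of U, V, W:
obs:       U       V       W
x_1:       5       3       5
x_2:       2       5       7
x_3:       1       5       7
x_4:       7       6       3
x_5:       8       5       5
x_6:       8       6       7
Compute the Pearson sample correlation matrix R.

Step 1 — column means:
  mean(U) = (5 + 2 + 1 + 7 + 8 + 8) / 6 = 31/6 = 5.1667
  mean(V) = (3 + 5 + 5 + 6 + 5 + 6) / 6 = 30/6 = 5
  mean(W) = (5 + 7 + 7 + 3 + 5 + 7) / 6 = 34/6 = 5.6667

Step 2 — sample variances and covariances s[i,j] = (1/(n-1)) · Σ_k (x_{k,i} - mean_i) · (x_{k,j} - mean_j), with n-1 = 5:
  s[U,U] = ((-0.1667)·(-0.1667) + (-3.1667)·(-3.1667) + (-4.1667)·(-4.1667) + (1.8333)·(1.8333) + (2.8333)·(2.8333) + (2.8333)·(2.8333)) / 5 = 46.8333/5 = 9.3667
  s[U,V] = ((-0.1667)·(-2) + (-3.1667)·(0) + (-4.1667)·(0) + (1.8333)·(1) + (2.8333)·(0) + (2.8333)·(1)) / 5 = 5/5 = 1
  s[U,W] = ((-0.1667)·(-0.6667) + (-3.1667)·(1.3333) + (-4.1667)·(1.3333) + (1.8333)·(-2.6667) + (2.8333)·(-0.6667) + (2.8333)·(1.3333)) / 5 = -12.6667/5 = -2.5333
  s[V,V] = ((-2)·(-2) + (0)·(0) + (0)·(0) + (1)·(1) + (0)·(0) + (1)·(1)) / 5 = 6/5 = 1.2
  s[V,W] = ((-2)·(-0.6667) + (0)·(1.3333) + (0)·(1.3333) + (1)·(-2.6667) + (0)·(-0.6667) + (1)·(1.3333)) / 5 = 0/5 = 0
  s[W,W] = ((-0.6667)·(-0.6667) + (1.3333)·(1.3333) + (1.3333)·(1.3333) + (-2.6667)·(-2.6667) + (-0.6667)·(-0.6667) + (1.3333)·(1.3333)) / 5 = 13.3333/5 = 2.6667
  Sample standard deviations s_i = √(s[i,i]):
  s(U) = √(9.3667) = 3.0605
  s(V) = √(1.2) = 1.0954
  s(W) = √(2.6667) = 1.633

Step 3 — r_{ij} = s_{ij} / (s_i · s_j):
  r[U,U] = 1 (diagonal).
  r[U,V] = 1 / (3.0605 · 1.0954) = 1 / 3.3526 = 0.2983
  r[U,W] = -2.5333 / (3.0605 · 1.633) = -2.5333 / 4.9978 = -0.5069
  r[V,V] = 1 (diagonal).
  r[V,W] = 0 / (1.0954 · 1.633) = 0 / 1.7889 = 0
  r[W,W] = 1 (diagonal).

R is symmetric with unit diagonal. Assembling:

R = [[1, 0.2983, -0.5069],
 [0.2983, 1, 0],
 [-0.5069, 0, 1]]


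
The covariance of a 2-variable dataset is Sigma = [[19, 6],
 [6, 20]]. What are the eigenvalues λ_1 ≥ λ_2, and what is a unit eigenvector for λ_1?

Step 1 — characteristic polynomial of 2×2 Sigma:
  det(Sigma - λI) = λ² - trace · λ + det = 0.
  trace = 19 + 20 = 39, det = 19·20 - (6)² = 344.
Step 2 — discriminant:
  Δ = trace² - 4·det = 1521 - 1376 = 145.
Step 3 — eigenvalues:
  λ = (trace ± √Δ)/2 = (39 ± 12.0416)/2,
  λ_1 = 25.5208,  λ_2 = 13.4792.

Step 4 — unit eigenvector for λ_1: solve (Sigma - λ_1 I)v = 0. First row:
  (19 - 25.5208)·v_x + (6)·v_y = 0, i.e. (-6.5208)·v_x + (6)·v_y = 0,
  so v ∝ (b, λ_1 - a) = (6, 6.5208) = u.
  ||u|| = √((6)² + (6.5208)²) = √(78.5208) ≈ 8.8612,
  v_1 = u/||u|| ≈ (0.6771, 0.7359) (||v_1|| = 1).

λ_1 = 25.5208,  λ_2 = 13.4792;  v_1 ≈ (0.6771, 0.7359)


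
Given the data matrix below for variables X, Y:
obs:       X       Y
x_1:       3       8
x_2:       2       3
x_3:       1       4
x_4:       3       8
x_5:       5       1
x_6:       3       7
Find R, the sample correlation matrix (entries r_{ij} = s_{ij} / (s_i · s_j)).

Step 1 — column means:
  mean(X) = (3 + 2 + 1 + 3 + 5 + 3) / 6 = 17/6 = 2.8333
  mean(Y) = (8 + 3 + 4 + 8 + 1 + 7) / 6 = 31/6 = 5.1667

Step 2 — sample variances and covariances s[i,j] = (1/(n-1)) · Σ_k (x_{k,i} - mean_i) · (x_{k,j} - mean_j), with n-1 = 5:
  s[X,X] = ((0.1667)·(0.1667) + (-0.8333)·(-0.8333) + (-1.8333)·(-1.8333) + (0.1667)·(0.1667) + (2.1667)·(2.1667) + (0.1667)·(0.1667)) / 5 = 8.8333/5 = 1.7667
  s[X,Y] = ((0.1667)·(2.8333) + (-0.8333)·(-2.1667) + (-1.8333)·(-1.1667) + (0.1667)·(2.8333) + (2.1667)·(-4.1667) + (0.1667)·(1.8333)) / 5 = -3.8333/5 = -0.7667
  s[Y,Y] = ((2.8333)·(2.8333) + (-2.1667)·(-2.1667) + (-1.1667)·(-1.1667) + (2.8333)·(2.8333) + (-4.1667)·(-4.1667) + (1.8333)·(1.8333)) / 5 = 42.8333/5 = 8.5667
  Sample standard deviations s_i = √(s[i,i]):
  s(X) = √(1.7667) = 1.3292
  s(Y) = √(8.5667) = 2.9269

Step 3 — r_{ij} = s_{ij} / (s_i · s_j):
  r[X,X] = 1 (diagonal).
  r[X,Y] = -0.7667 / (1.3292 · 2.9269) = -0.7667 / 3.8903 = -0.1971
  r[Y,Y] = 1 (diagonal).

R is symmetric with unit diagonal. Assembling:

R = [[1, -0.1971],
 [-0.1971, 1]]


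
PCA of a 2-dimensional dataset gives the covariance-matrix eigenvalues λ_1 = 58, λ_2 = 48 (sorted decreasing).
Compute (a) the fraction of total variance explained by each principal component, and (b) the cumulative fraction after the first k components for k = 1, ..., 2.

Step 1 — total variance = trace(Sigma) = Σ λ_i = 58 + 48 = 106.

Step 2 — fraction explained by component i = λ_i / Σ λ:
  PC1: 58/106 = 0.5472
  PC2: 48/106 = 0.4528

Step 3 — cumulative fraction after k components = (λ_1 + ... + λ_k) / Σ λ:
  k = 1: 58/106 = 0.5472
  k = 2: (58 + 48)/106 = 106/106 = 1

Summary (fraction, with percent):

explained: PC1 0.5472 (54.72%), PC2 0.4528 (45.28%);  cumulative: 0.5472, 1


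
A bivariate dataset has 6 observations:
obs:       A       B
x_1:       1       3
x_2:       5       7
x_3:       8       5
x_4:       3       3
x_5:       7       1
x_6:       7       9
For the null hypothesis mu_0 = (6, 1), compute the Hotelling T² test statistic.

Step 1 — sample mean vector:
  mean(A) = (1 + 5 + 8 + 3 + 7 + 7) / 6 = 31/6 = 5.1667
  mean(B) = (3 + 7 + 5 + 3 + 1 + 9) / 6 = 28/6 = 4.6667
  x̄ = (5.1667, 4.6667),  deviation x̄ - mu_0 = (5.1667, 4.6667) - (6, 1) = (-0.8333, 3.6667).

Step 2 — sample covariance matrix, S[i,j] = (1/(n-1)) · Σ_k (x_{k,i} - mean_i) · (x_{k,j} - mean_j), divisor n-1 = 5:
  S[A,A] = ((-4.1667)·(-4.1667) + (-0.1667)·(-0.1667) + (2.8333)·(2.8333) + (-2.1667)·(-2.1667) + (1.8333)·(1.8333) + (1.8333)·(1.8333)) / 5 = 36.8333/5 = 7.3667
  S[A,B] = ((-4.1667)·(-1.6667) + (-0.1667)·(2.3333) + (2.8333)·(0.3333) + (-2.1667)·(-1.6667) + (1.8333)·(-3.6667) + (1.8333)·(4.3333)) / 5 = 12.3333/5 = 2.4667
  S[B,B] = ((-1.6667)·(-1.6667) + (2.3333)·(2.3333) + (0.3333)·(0.3333) + (-1.6667)·(-1.6667) + (-3.6667)·(-3.6667) + (4.3333)·(4.3333)) / 5 = 43.3333/5 = 8.6667
  S = [[7.3667, 2.4667],
 [2.4667, 8.6667]].

Step 3 — invert S. det(S) = 7.3667·8.6667 - (2.4667)² = 57.76.
  S^{-1} = (1/det) · [[d, -b], [-b, a]] = [[0.15, -0.0427],
 [-0.0427, 0.1275]].

Step 4 — quadratic form (x̄ - mu_0)^T · S^{-1} · (x̄ - mu_0):
  S^{-1} · (x̄ - mu_0) = (-0.2816, 0.5032),
  (x̄ - mu_0)^T · [...] = (-0.8333)·(-0.2816) + (3.6667)·(0.5032) = 2.0799.

Step 5 — scale by n: T² = 6 · 2.0799 = 12.4792.

T² ≈ 12.4792


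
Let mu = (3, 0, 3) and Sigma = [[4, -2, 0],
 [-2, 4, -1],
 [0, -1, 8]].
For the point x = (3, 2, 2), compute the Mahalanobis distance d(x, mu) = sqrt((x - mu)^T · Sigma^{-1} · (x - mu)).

Step 1 — centre the observation: (x - mu) = (0, 2, -1).

Step 2 — invert Sigma (cofactor / det for 3×3, or solve directly):
  Sigma^{-1} = [[0.337, 0.1739, 0.0217],
 [0.1739, 0.3478, 0.0435],
 [0.0217, 0.0435, 0.1304]].

Step 3 — form the quadratic (x - mu)^T · Sigma^{-1} · (x - mu):
  Sigma^{-1} · (x - mu) = (0.3261, 0.6522, -0.0435).
  (x - mu)^T · [Sigma^{-1} · (x - mu)] = (0)·(0.3261) + (2)·(0.6522) + (-1)·(-0.0435) = 1.3478.

Step 4 — take square root: d = √(1.3478) ≈ 1.161.

d(x, mu) = √(1.3478) ≈ 1.161


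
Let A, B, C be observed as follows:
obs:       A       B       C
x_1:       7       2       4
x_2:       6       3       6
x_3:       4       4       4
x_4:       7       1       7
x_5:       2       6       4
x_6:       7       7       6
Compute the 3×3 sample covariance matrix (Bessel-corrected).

Step 1 — column means:
  mean(A) = (7 + 6 + 4 + 7 + 2 + 7) / 6 = 33/6 = 5.5
  mean(B) = (2 + 3 + 4 + 1 + 6 + 7) / 6 = 23/6 = 3.8333
  mean(C) = (4 + 6 + 4 + 7 + 4 + 6) / 6 = 31/6 = 5.1667

Step 2 — sample covariance S[i,j] = (1/(n-1)) · Σ_k (x_{k,i} - mean_i) · (x_{k,j} - mean_j), with n-1 = 5.
  S[A,A] = ((1.5)·(1.5) + (0.5)·(0.5) + (-1.5)·(-1.5) + (1.5)·(1.5) + (-3.5)·(-3.5) + (1.5)·(1.5)) / 5 = 21.5/5 = 4.3
  S[A,B] = ((1.5)·(-1.8333) + (0.5)·(-0.8333) + (-1.5)·(0.1667) + (1.5)·(-2.8333) + (-3.5)·(2.1667) + (1.5)·(3.1667)) / 5 = -10.5/5 = -2.1
  S[A,C] = ((1.5)·(-1.1667) + (0.5)·(0.8333) + (-1.5)·(-1.1667) + (1.5)·(1.8333) + (-3.5)·(-1.1667) + (1.5)·(0.8333)) / 5 = 8.5/5 = 1.7
  S[B,B] = ((-1.8333)·(-1.8333) + (-0.8333)·(-0.8333) + (0.1667)·(0.1667) + (-2.8333)·(-2.8333) + (2.1667)·(2.1667) + (3.1667)·(3.1667)) / 5 = 26.8333/5 = 5.3667
  S[B,C] = ((-1.8333)·(-1.1667) + (-0.8333)·(0.8333) + (0.1667)·(-1.1667) + (-2.8333)·(1.8333) + (2.1667)·(-1.1667) + (3.1667)·(0.8333)) / 5 = -3.8333/5 = -0.7667
  S[C,C] = ((-1.1667)·(-1.1667) + (0.8333)·(0.8333) + (-1.1667)·(-1.1667) + (1.8333)·(1.8333) + (-1.1667)·(-1.1667) + (0.8333)·(0.8333)) / 5 = 8.8333/5 = 1.7667

S is symmetric (S[j,i] = S[i,j]). Assembling:

S = [[4.3, -2.1, 1.7],
 [-2.1, 5.3667, -0.7667],
 [1.7, -0.7667, 1.7667]]


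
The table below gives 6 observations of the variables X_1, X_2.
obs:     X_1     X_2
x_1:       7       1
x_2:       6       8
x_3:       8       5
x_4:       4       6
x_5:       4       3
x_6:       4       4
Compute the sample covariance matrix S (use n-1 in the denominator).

Step 1 — column means:
  mean(X_1) = (7 + 6 + 8 + 4 + 4 + 4) / 6 = 33/6 = 5.5
  mean(X_2) = (1 + 8 + 5 + 6 + 3 + 4) / 6 = 27/6 = 4.5

Step 2 — sample covariance S[i,j] = (1/(n-1)) · Σ_k (x_{k,i} - mean_i) · (x_{k,j} - mean_j), with n-1 = 5.
  S[X_1,X_1] = ((1.5)·(1.5) + (0.5)·(0.5) + (2.5)·(2.5) + (-1.5)·(-1.5) + (-1.5)·(-1.5) + (-1.5)·(-1.5)) / 5 = 15.5/5 = 3.1
  S[X_1,X_2] = ((1.5)·(-3.5) + (0.5)·(3.5) + (2.5)·(0.5) + (-1.5)·(1.5) + (-1.5)·(-1.5) + (-1.5)·(-0.5)) / 5 = -1.5/5 = -0.3
  S[X_2,X_2] = ((-3.5)·(-3.5) + (3.5)·(3.5) + (0.5)·(0.5) + (1.5)·(1.5) + (-1.5)·(-1.5) + (-0.5)·(-0.5)) / 5 = 29.5/5 = 5.9

S is symmetric (S[j,i] = S[i,j]). Assembling:

S = [[3.1, -0.3],
 [-0.3, 5.9]]


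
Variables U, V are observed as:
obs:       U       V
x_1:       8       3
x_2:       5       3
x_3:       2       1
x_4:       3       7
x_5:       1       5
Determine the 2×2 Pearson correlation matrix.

Step 1 — column means:
  mean(U) = (8 + 5 + 2 + 3 + 1) / 5 = 19/5 = 3.8
  mean(V) = (3 + 3 + 1 + 7 + 5) / 5 = 19/5 = 3.8

Step 2 — sample variances and covariances s[i,j] = (1/(n-1)) · Σ_k (x_{k,i} - mean_i) · (x_{k,j} - mean_j), with n-1 = 4:
  s[U,U] = ((4.2)·(4.2) + (1.2)·(1.2) + (-1.8)·(-1.8) + (-0.8)·(-0.8) + (-2.8)·(-2.8)) / 4 = 30.8/4 = 7.7
  s[U,V] = ((4.2)·(-0.8) + (1.2)·(-0.8) + (-1.8)·(-2.8) + (-0.8)·(3.2) + (-2.8)·(1.2)) / 4 = -5.2/4 = -1.3
  s[V,V] = ((-0.8)·(-0.8) + (-0.8)·(-0.8) + (-2.8)·(-2.8) + (3.2)·(3.2) + (1.2)·(1.2)) / 4 = 20.8/4 = 5.2
  Sample standard deviations s_i = √(s[i,i]):
  s(U) = √(7.7) = 2.7749
  s(V) = √(5.2) = 2.2804

Step 3 — r_{ij} = s_{ij} / (s_i · s_j):
  r[U,U] = 1 (diagonal).
  r[U,V] = -1.3 / (2.7749 · 2.2804) = -1.3 / 6.3277 = -0.2054
  r[V,V] = 1 (diagonal).

R is symmetric with unit diagonal. Assembling:

R = [[1, -0.2054],
 [-0.2054, 1]]


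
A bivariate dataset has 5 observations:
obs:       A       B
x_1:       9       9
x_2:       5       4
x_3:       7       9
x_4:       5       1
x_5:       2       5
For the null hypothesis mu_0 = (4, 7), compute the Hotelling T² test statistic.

Step 1 — sample mean vector:
  mean(A) = (9 + 5 + 7 + 5 + 2) / 5 = 28/5 = 5.6
  mean(B) = (9 + 4 + 9 + 1 + 5) / 5 = 28/5 = 5.6
  x̄ = (5.6, 5.6),  deviation x̄ - mu_0 = (5.6, 5.6) - (4, 7) = (1.6, -1.4).

Step 2 — sample covariance matrix, S[i,j] = (1/(n-1)) · Σ_k (x_{k,i} - mean_i) · (x_{k,j} - mean_j), divisor n-1 = 4:
  S[A,A] = ((3.4)·(3.4) + (-0.6)·(-0.6) + (1.4)·(1.4) + (-0.6)·(-0.6) + (-3.6)·(-3.6)) / 4 = 27.2/4 = 6.8
  S[A,B] = ((3.4)·(3.4) + (-0.6)·(-1.6) + (1.4)·(3.4) + (-0.6)·(-4.6) + (-3.6)·(-0.6)) / 4 = 22.2/4 = 5.55
  S[B,B] = ((3.4)·(3.4) + (-1.6)·(-1.6) + (3.4)·(3.4) + (-4.6)·(-4.6) + (-0.6)·(-0.6)) / 4 = 47.2/4 = 11.8
  S = [[6.8, 5.55],
 [5.55, 11.8]].

Step 3 — invert S. det(S) = 6.8·11.8 - (5.55)² = 49.4375.
  S^{-1} = (1/det) · [[d, -b], [-b, a]] = [[0.2387, -0.1123],
 [-0.1123, 0.1375]].

Step 4 — quadratic form (x̄ - mu_0)^T · S^{-1} · (x̄ - mu_0):
  S^{-1} · (x̄ - mu_0) = (0.5391, -0.3722),
  (x̄ - mu_0)^T · [...] = (1.6)·(0.5391) + (-1.4)·(-0.3722) = 1.3836.

Step 5 — scale by n: T² = 5 · 1.3836 = 6.9178.

T² ≈ 6.9178


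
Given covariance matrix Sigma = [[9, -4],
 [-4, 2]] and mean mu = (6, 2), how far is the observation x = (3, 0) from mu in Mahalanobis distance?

Step 1 — centre the observation: (x - mu) = (-3, -2).

Step 2 — invert Sigma. det(Sigma) = 9·2 - (-4)² = 2.
  Sigma^{-1} = (1/det) · [[d, -b], [-b, a]] = [[1, 2],
 [2, 4.5]].

Step 3 — form the quadratic (x - mu)^T · Sigma^{-1} · (x - mu):
  Sigma^{-1} · (x - mu) = (-7, -15).
  (x - mu)^T · [Sigma^{-1} · (x - mu)] = (-3)·(-7) + (-2)·(-15) = 51.

Step 4 — take square root: d = √(51) ≈ 7.1414.

d(x, mu) = √(51) ≈ 7.1414
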